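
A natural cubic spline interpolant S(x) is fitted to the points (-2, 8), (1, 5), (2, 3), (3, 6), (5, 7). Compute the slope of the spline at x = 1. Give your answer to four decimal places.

Write σ_i for S''(x_i). With h_i = 3, 1, 1, 2 and divided differences Δ_i = -1, -2, 3, 1/2, the continuity of S' gives the tridiagonal system
  3·σ_0 + 8·σ_1 + 1·σ_2 = 6(Δ_1 - Δ_0) = -6
  1·σ_1 + 4·σ_2 + 1·σ_3 = 6(Δ_2 - Δ_1) = 30
  1·σ_2 + 6·σ_3 + 2·σ_4 = 6(Δ_3 - Δ_2) = -15
Natural end conditions: σ_0 = σ_4 = 0.
Solving: σ_0 = 0, σ_1 = -333/178, σ_2 = 798/89, σ_3 = -711/178, σ_4 = 0.
On [1, 2], S'(x) = b_1 + 2c_1·(x - 1) + 3d_1·(x - 1)² with b_1 = Δ_1 - h_1(2σ_1 + σ_2)/6 = -511/178, c_1 = σ_1/2 = -333/356, d_1 = (σ_2 - σ_1)/(6h_1) = 643/356. So S'(1) = -511/178.

-2.8708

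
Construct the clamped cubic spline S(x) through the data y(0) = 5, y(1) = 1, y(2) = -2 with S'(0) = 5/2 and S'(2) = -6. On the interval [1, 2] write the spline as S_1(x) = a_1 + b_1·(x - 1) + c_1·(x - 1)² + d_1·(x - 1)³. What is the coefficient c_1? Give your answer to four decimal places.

5.7500

With M_i denoting the second derivative at x_i, h_i = 1, 1, and Δ_i = (y_(i+1) − y_i)/h_i = -4, -3:
  1·M_0 + 4·M_1 + 1·M_2 = 6(Δ_1 - Δ_0) = 6
Clamped end conditions give two more equations: 2h_0·M_0 + h_0·M_1 = 6(Δ_0 - S'(0)) = -39 and h_1·M_1 + 2h_1·M_2 = 6(S'(2) - Δ_1) = -18.
Forward elimination and back-substitution give M_0 = -101/4, M_1 = 23/2, M_2 = -59/4.
On [1, 2], with S_1(x) = a_1 + b_1·(x - 1) + c_1·(x - 1)² + d_1·(x - 1)³: c_1 = M_1/2 = 23/4, d_1 = (M_2 - M_1)/(6h_1) = -35/8, b_1 = Δ_1 - h_1(2M_1 + M_2)/6 = -35/8.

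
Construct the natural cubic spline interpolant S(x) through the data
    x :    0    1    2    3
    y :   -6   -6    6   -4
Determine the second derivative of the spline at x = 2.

-40

Let m_i = S''(x_i). Step sizes h_i = 1, 1, 1; slopes of the chords Δ_i = (y_(i+1) - y_i)/h_i = 0, 12, -10.
  1·m_0 + 4·m_1 + 1·m_2 = 6(Δ_1 - Δ_0) = 72
  1·m_1 + 4·m_2 + 1·m_3 = 6(Δ_2 - Δ_1) = -132
Natural end conditions: m_0 = m_3 = 0.
Solving the tridiagonal system: m_0 = 0, m_1 = 28, m_2 = -40, m_3 = 0.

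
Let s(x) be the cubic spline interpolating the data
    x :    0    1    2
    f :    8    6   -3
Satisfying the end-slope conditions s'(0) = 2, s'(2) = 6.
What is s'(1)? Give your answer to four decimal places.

-10.2500

Put m_i = s'' at the i-th knot. Here h = (1, 1) and Δ = (-2, -9), so the interior equations h_(i-1)·m_(i-1) + 2(h_(i-1)+h_i)·m_i + h_i·m_(i+1) = 6(Δ_i − Δ_(i-1)) read
  1·m_0 + 4·m_1 + 1·m_2 = 6(Δ_1 - Δ_0) = -42
Clamped end conditions give two more equations: 2h_0·m_0 + h_0·m_1 = 6(Δ_0 - s'(0)) = -24 and h_1·m_1 + 2h_1·m_2 = 6(s'(2) - Δ_1) = 90.
Hence m_0 = 1/2, m_1 = -25, m_2 = 115/2.
On [1, 2], s'(x) = b_1 + 2c_1·(x - 1) + 3d_1·(x - 1)² with b_1 = Δ_1 - h_1(2m_1 + m_2)/6 = -41/4, c_1 = m_1/2 = -25/2, d_1 = (m_2 - m_1)/(6h_1) = 55/4. So s'(1) = -41/4.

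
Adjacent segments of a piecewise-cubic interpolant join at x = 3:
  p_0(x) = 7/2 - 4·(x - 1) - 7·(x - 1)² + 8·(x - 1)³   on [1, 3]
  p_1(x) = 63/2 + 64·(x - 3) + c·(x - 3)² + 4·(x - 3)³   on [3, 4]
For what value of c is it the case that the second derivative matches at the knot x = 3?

41

p_0''(x) = -14 + 48·(x - 1), so p_0''(3) = 82. On the right, p_1''(3) = 2c, so c = 41.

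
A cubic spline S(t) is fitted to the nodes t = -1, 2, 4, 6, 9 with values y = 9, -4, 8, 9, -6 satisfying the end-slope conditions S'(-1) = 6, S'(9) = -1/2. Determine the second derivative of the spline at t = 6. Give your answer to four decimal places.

-4.0059

Write σ_i for S''(x_i). With h_i = 3, 2, 2, 3 and divided differences Δ_i = -13/3, 6, 1/2, -5, the continuity of S' gives the tridiagonal system
  3·σ_0 + 10·σ_1 + 2·σ_2 = 6(Δ_1 - Δ_0) = 62
  2·σ_1 + 8·σ_2 + 2·σ_3 = 6(Δ_2 - Δ_1) = -33
  2·σ_2 + 10·σ_3 + 3·σ_4 = 6(Δ_3 - Δ_2) = -33
Clamped end conditions give two more equations: 2h_0·σ_0 + h_0·σ_1 = 6(Δ_0 - S'(-1)) = -62 and h_3·σ_3 + 2h_3·σ_4 = 6(S'(9) - Δ_3) = 27.
Solving the tridiagonal system: σ_0 = -16867/1020, σ_1 = 2109/170, σ_2 = -249/40, σ_3 = -681/170, σ_4 = 2211/340.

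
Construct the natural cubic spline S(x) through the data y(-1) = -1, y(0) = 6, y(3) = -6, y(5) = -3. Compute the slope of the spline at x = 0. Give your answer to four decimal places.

3.4366

Put M_i = S'' at the i-th knot. Here h = (1, 3, 2) and Δ = (7, -4, 3/2), so the interior equations h_(i-1)·M_(i-1) + 2(h_(i-1)+h_i)·M_i + h_i·M_(i+1) = 6(Δ_i − Δ_(i-1)) read
  1·M_0 + 8·M_1 + 3·M_2 = 6(Δ_1 - Δ_0) = -66
  3·M_1 + 10·M_2 + 2·M_3 = 6(Δ_2 - Δ_1) = 33
Natural end conditions: M_0 = M_3 = 0.
Hence M_0 = 0, M_1 = -759/71, M_2 = 462/71, M_3 = 0.
On [0, 3], S'(x) = b_1 + 2c_1·x + 3d_1·x² with b_1 = Δ_1 - h_1(2M_1 + M_2)/6 = 244/71, c_1 = M_1/2 = -759/142, d_1 = (M_2 - M_1)/(6h_1) = 407/426. So S'(0) = 244/71.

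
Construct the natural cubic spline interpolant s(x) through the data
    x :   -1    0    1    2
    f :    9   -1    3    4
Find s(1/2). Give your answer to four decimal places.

0.1750

Put M_i = s'' at the i-th knot. Here h = (1, 1, 1) and Δ = (-10, 4, 1), so the interior equations h_(i-1)·M_(i-1) + 2(h_(i-1)+h_i)·M_i + h_i·M_(i+1) = 6(Δ_i − Δ_(i-1)) read
  1·M_0 + 4·M_1 + 1·M_2 = 6(Δ_1 - Δ_0) = 84
  1·M_1 + 4·M_2 + 1·M_3 = 6(Δ_2 - Δ_1) = -18
Natural end conditions: M_0 = M_3 = 0.
Forward elimination and back-substitution give M_0 = 0, M_1 = 118/5, M_2 = -52/5, M_3 = 0.
On [0, 1], s(x) = -1 - 32/15·x + 59/5·x² - 17/3·x³.
With x = 1/2: s(1/2) = 7/40.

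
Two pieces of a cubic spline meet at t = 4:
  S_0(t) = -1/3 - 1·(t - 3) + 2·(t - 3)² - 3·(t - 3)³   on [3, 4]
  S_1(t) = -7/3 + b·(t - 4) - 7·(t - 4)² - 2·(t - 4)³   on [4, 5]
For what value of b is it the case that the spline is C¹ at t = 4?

S_0'(t) = -1 + 4·(t - 3) - 9·(t - 3)², so S_0'(4) = -6. On the right, S_1'(4) = b, so b = -6.

-6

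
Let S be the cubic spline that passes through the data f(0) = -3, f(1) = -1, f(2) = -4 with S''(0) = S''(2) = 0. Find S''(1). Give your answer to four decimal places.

-7.5000

Let M_i = S''(x_i). Step sizes h_i = 1, 1; slopes of the chords Δ_i = (y_(i+1) - y_i)/h_i = 2, -3.
  1·M_0 + 4·M_1 + 1·M_2 = 6(Δ_1 - Δ_0) = -30
Natural end conditions: M_0 = M_2 = 0.
Forward elimination and back-substitution give M_0 = 0, M_1 = -15/2, M_2 = 0.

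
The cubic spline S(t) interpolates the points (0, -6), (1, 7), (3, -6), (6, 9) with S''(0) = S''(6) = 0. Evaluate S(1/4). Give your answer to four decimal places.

Write M_i for S''(x_i). With h_i = 1, 2, 3 and divided differences Δ_i = 13, -13/2, 5, the continuity of S' gives the tridiagonal system
  1·M_0 + 6·M_1 + 2·M_2 = 6(Δ_1 - Δ_0) = -117
  2·M_1 + 10·M_2 + 3·M_3 = 6(Δ_2 - Δ_1) = 69
Natural end conditions: M_0 = M_3 = 0.
Hence M_0 = 0, M_1 = -327/14, M_2 = 81/7, M_3 = 0.
On [0, 1], S(t) = -6 + 473/28·t + 0·t² - 109/28·t³.
With t = 1/4: S(1/4) = -3293/1792.

-1.8376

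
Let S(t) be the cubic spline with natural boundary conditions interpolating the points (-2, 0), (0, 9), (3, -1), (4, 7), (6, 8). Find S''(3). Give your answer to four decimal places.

Let m_i = S''(x_i). Step sizes h_i = 2, 3, 1, 2; slopes of the chords Δ_i = (y_(i+1) - y_i)/h_i = 9/2, -10/3, 8, 1/2.
  2·m_0 + 10·m_1 + 3·m_2 = 6(Δ_1 - Δ_0) = -47
  3·m_1 + 8·m_2 + 1·m_3 = 6(Δ_2 - Δ_1) = 68
  1·m_2 + 6·m_3 + 2·m_4 = 6(Δ_3 - Δ_2) = -45
Natural end conditions: m_0 = m_4 = 0.
Hence m_0 = 0, m_1 = -223/26, m_2 = 168/13, m_3 = -251/26, m_4 = 0.

12.9231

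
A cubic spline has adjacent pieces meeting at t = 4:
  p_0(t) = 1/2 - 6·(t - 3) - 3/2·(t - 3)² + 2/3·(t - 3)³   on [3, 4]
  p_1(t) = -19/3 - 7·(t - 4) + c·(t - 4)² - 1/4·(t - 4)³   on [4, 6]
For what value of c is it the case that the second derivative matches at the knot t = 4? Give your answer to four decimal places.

0.5000

p_0''(t) = -3 + 4·(t - 3), so p_0''(4) = 1. On the right, p_1''(4) = 2c, so c = 1/2.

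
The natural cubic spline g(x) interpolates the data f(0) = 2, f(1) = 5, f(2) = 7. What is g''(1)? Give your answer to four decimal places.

-1.5000

Let M_i = g''(x_i). Step sizes h_i = 1, 1; slopes of the chords Δ_i = (y_(i+1) - y_i)/h_i = 3, 2.
  1·M_0 + 4·M_1 + 1·M_2 = 6(Δ_1 - Δ_0) = -6
Natural end conditions: M_0 = M_2 = 0.
Hence M_0 = 0, M_1 = -3/2, M_2 = 0.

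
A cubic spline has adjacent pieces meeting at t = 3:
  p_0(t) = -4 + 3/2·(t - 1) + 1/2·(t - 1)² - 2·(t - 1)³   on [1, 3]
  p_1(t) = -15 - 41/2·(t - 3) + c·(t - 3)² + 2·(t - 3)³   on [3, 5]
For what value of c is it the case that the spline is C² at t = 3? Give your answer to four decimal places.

-11.5000

p_0''(t) = 1 - 12·(t - 1), so p_0''(3) = -23. On the right, p_1''(3) = 2c, so c = -23/2.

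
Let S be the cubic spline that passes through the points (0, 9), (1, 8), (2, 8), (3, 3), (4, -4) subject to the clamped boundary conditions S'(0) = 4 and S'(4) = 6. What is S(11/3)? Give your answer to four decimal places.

-3.8373

With M_i denoting the second derivative at x_i, h_i = 1, 1, 1, 1, and Δ_i = (y_(i+1) − y_i)/h_i = -1, 0, -5, -7:
  1·M_0 + 4·M_1 + 1·M_2 = 6(Δ_1 - Δ_0) = 6
  1·M_1 + 4·M_2 + 1·M_3 = 6(Δ_2 - Δ_1) = -30
  1·M_2 + 4·M_3 + 1·M_4 = 6(Δ_3 - Δ_2) = -12
Clamped end conditions give two more equations: 2h_0·M_0 + h_0·M_1 = 6(Δ_0 - S'(0)) = -30 and h_3·M_3 + 2h_3·M_4 = 6(S'(4) - Δ_3) = 78.
Hence M_0 = -529/28, M_1 = 109/14, M_2 = -25/4, M_3 = -179/14, M_4 = 1271/28.
On [3, 4], S(x) = 3 - 577/56·(x - 3) - 179/28·(x - 3)² + 543/56·(x - 3)³.
With (x - 3) = 2/3: S(11/3) = -967/252.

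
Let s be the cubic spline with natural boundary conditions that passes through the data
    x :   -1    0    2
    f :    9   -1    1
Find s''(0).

11

Let m_i = s''(x_i). Step sizes h_i = 1, 2; slopes of the chords Δ_i = (y_(i+1) - y_i)/h_i = -10, 1.
  1·m_0 + 6·m_1 + 2·m_2 = 6(Δ_1 - Δ_0) = 66
Natural end conditions: m_0 = m_2 = 0.
Solving: m_0 = 0, m_1 = 11, m_2 = 0.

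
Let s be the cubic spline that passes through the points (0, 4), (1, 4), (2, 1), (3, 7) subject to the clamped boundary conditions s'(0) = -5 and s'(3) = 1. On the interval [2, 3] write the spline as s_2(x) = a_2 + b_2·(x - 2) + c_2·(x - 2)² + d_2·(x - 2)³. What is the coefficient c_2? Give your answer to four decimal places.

Put M_i = s'' at the i-th knot. Here h = (1, 1, 1) and Δ = (0, -3, 6), so the interior equations h_(i-1)·M_(i-1) + 2(h_(i-1)+h_i)·M_i + h_i·M_(i+1) = 6(Δ_i − Δ_(i-1)) read
  1·M_0 + 4·M_1 + 1·M_2 = 6(Δ_1 - Δ_0) = -18
  1·M_1 + 4·M_2 + 1·M_3 = 6(Δ_2 - Δ_1) = 54
Clamped end conditions give two more equations: 2h_0·M_0 + h_0·M_1 = 6(Δ_0 - s'(0)) = 30 and h_2·M_2 + 2h_2·M_3 = 6(s'(3) - Δ_2) = -30.
Forward elimination and back-substitution give M_0 = 116/5, M_1 = -82/5, M_2 = 122/5, M_3 = -136/5.
On [2, 3], with s_2(x) = a_2 + b_2·(x - 2) + c_2·(x - 2)² + d_2·(x - 2)³: c_2 = M_2/2 = 61/5, d_2 = (M_3 - M_2)/(6h_2) = -43/5, b_2 = Δ_2 - h_2(2M_2 + M_3)/6 = 12/5.

12.2000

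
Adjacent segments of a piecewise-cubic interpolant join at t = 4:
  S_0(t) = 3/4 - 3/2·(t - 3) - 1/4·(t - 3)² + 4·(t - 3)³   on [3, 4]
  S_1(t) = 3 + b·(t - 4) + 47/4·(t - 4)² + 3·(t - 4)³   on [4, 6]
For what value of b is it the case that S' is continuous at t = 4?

10

S_0'(t) = -3/2 - 1/2·(t - 3) + 12·(t - 3)², so S_0'(4) = 10. On the right, S_1'(4) = b, so b = 10.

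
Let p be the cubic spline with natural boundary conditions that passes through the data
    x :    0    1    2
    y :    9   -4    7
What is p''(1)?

36

Let M_i = p''(x_i). Step sizes h_i = 1, 1; slopes of the chords Δ_i = (y_(i+1) - y_i)/h_i = -13, 11.
  1·M_0 + 4·M_1 + 1·M_2 = 6(Δ_1 - Δ_0) = 144
Natural end conditions: M_0 = M_2 = 0.
Solving the tridiagonal system: M_0 = 0, M_1 = 36, M_2 = 0.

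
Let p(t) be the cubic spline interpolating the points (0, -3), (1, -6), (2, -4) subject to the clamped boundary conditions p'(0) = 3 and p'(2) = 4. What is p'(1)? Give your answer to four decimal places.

With M_i denoting the second derivative at x_i, h_i = 1, 1, and Δ_i = (y_(i+1) − y_i)/h_i = -3, 2:
  1·M_0 + 4·M_1 + 1·M_2 = 6(Δ_1 - Δ_0) = 30
Clamped end conditions give two more equations: 2h_0·M_0 + h_0·M_1 = 6(Δ_0 - p'(0)) = -36 and h_1·M_1 + 2h_1·M_2 = 6(p'(2) - Δ_1) = 12.
Hence M_0 = -25, M_1 = 14, M_2 = -1.
On [1, 2], p'(t) = b_1 + 2c_1·(t - 1) + 3d_1·(t - 1)² with b_1 = Δ_1 - h_1(2M_1 + M_2)/6 = -5/2, c_1 = M_1/2 = 7, d_1 = (M_2 - M_1)/(6h_1) = -5/2. So p'(1) = -5/2.

-2.5000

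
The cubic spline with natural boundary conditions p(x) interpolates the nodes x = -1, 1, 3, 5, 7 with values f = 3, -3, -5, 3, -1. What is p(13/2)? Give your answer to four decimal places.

Put m_i = p'' at the i-th knot. Here h = (2, 2, 2, 2) and Δ = (-3, -1, 4, -2), so the interior equations h_(i-1)·m_(i-1) + 2(h_(i-1)+h_i)·m_i + h_i·m_(i+1) = 6(Δ_i − Δ_(i-1)) read
  2·m_0 + 8·m_1 + 2·m_2 = 6(Δ_1 - Δ_0) = 12
  2·m_1 + 8·m_2 + 2·m_3 = 6(Δ_2 - Δ_1) = 30
  2·m_2 + 8·m_3 + 2·m_4 = 6(Δ_3 - Δ_2) = -36
Natural end conditions: m_0 = m_4 = 0.
Hence m_0 = 0, m_1 = 3/14, m_2 = 36/7, m_3 = -81/14, m_4 = 0.
On [5, 7], p(x) = 3 + 13/7·(x - 5) - 81/28·(x - 5)² + 27/56·(x - 5)³.
With (x - 5) = 3/2: p(13/2) = 405/448.

0.9040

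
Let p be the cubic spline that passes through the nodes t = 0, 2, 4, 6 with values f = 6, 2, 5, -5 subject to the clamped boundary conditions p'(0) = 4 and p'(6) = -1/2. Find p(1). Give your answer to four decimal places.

5.2000

Put σ_i = p'' at the i-th knot. Here h = (2, 2, 2) and Δ = (-2, 3/2, -5), so the interior equations h_(i-1)·σ_(i-1) + 2(h_(i-1)+h_i)·σ_i + h_i·σ_(i+1) = 6(Δ_i − Δ_(i-1)) read
  2·σ_0 + 8·σ_1 + 2·σ_2 = 6(Δ_1 - Δ_0) = 21
  2·σ_1 + 8·σ_2 + 2·σ_3 = 6(Δ_2 - Δ_1) = -39
Clamped end conditions give two more equations: 2h_0·σ_0 + h_0·σ_1 = 6(Δ_0 - p'(0)) = -36 and h_2·σ_2 + 2h_2·σ_3 = 6(p'(6) - Δ_2) = 27.
Forward elimination and back-substitution give σ_0 = -66/5, σ_1 = 42/5, σ_2 = -99/10, σ_3 = 117/10.
On [0, 2], p(t) = 6 + 4·t - 33/5·t² + 9/5·t³.
With t = 1: p(1) = 26/5.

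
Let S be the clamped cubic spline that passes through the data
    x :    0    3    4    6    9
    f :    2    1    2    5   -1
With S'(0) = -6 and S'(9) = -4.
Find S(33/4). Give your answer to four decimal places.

Write σ_i for S''(x_i). With h_i = 3, 1, 2, 3 and divided differences Δ_i = -1/3, 1, 3/2, -2, the continuity of S' gives the tridiagonal system
  3·σ_0 + 8·σ_1 + 1·σ_2 = 6(Δ_1 - Δ_0) = 8
  1·σ_1 + 6·σ_2 + 2·σ_3 = 6(Δ_2 - Δ_1) = 3
  2·σ_2 + 10·σ_3 + 3·σ_4 = 6(Δ_3 - Δ_2) = -21
Clamped end conditions give two more equations: 2h_0·σ_0 + h_0·σ_1 = 6(Δ_0 - S'(0)) = 34 and h_3·σ_3 + 2h_3·σ_4 = 6(S'(9) - Δ_3) = -12.
Solving: σ_0 = 233/36, σ_1 = -29/18, σ_2 = 53/36, σ_3 = -19/9, σ_4 = -17/18.
On [6, 9], S(x) = 5 + 7/12·(x - 6) - 19/18·(x - 6)² + 7/108·(x - 6)³.
With (x - 6) = 9/4: S(33/4) = 437/256.

1.7070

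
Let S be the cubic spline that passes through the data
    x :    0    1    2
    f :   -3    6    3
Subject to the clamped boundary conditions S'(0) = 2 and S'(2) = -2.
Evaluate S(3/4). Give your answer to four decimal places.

Write M_i for S''(x_i). With h_i = 1, 1 and divided differences Δ_i = 9, -3, the continuity of S' gives the tridiagonal system
  1·M_0 + 4·M_1 + 1·M_2 = 6(Δ_1 - Δ_0) = -72
Clamped end conditions give two more equations: 2h_0·M_0 + h_0·M_1 = 6(Δ_0 - S'(0)) = 42 and h_1·M_1 + 2h_1·M_2 = 6(S'(2) - Δ_1) = 6.
Hence M_0 = 37, M_1 = -32, M_2 = 19.
On [0, 1], S(x) = -3 + 2·x + 37/2·x² - 23/2·x³.
With x = 3/4: S(3/4) = 519/128.

4.0547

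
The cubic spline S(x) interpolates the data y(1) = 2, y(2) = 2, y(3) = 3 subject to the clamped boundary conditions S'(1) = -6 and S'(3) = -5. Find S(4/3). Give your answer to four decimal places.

0.8519

Write M_i for S''(x_i). With h_i = 1, 1 and divided differences Δ_i = 0, 1, the continuity of S' gives the tridiagonal system
  1·M_0 + 4·M_1 + 1·M_2 = 6(Δ_1 - Δ_0) = 6
Clamped end conditions give two more equations: 2h_0·M_0 + h_0·M_1 = 6(Δ_0 - S'(1)) = 36 and h_1·M_1 + 2h_1·M_2 = 6(S'(3) - Δ_1) = -36.
Solving the tridiagonal system: M_0 = 17, M_1 = 2, M_2 = -19.
On [1, 2], S(x) = 2 - 6·(x - 1) + 17/2·(x - 1)² - 5/2·(x - 1)³.
With (x - 1) = 1/3: S(4/3) = 23/27.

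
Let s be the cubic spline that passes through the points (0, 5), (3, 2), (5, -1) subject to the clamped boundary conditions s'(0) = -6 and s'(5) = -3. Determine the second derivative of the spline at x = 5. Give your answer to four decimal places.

With M_i denoting the second derivative at x_i, h_i = 3, 2, and Δ_i = (y_(i+1) − y_i)/h_i = -1, -3/2:
  3·M_0 + 10·M_1 + 2·M_2 = 6(Δ_1 - Δ_0) = -3
Clamped end conditions give two more equations: 2h_0·M_0 + h_0·M_1 = 6(Δ_0 - s'(0)) = 30 and h_1·M_1 + 2h_1·M_2 = 6(s'(5) - Δ_1) = -9.
Forward elimination and back-substitution give M_0 = 59/10, M_1 = -9/5, M_2 = -27/20.

-1.3500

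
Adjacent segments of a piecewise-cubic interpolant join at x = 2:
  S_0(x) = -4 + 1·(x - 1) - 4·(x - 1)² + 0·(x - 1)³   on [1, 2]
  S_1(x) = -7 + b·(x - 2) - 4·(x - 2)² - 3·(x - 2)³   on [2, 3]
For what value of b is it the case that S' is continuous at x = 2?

S_0'(x) = 1 - 8·(x - 1) + 0·(x - 1)², so S_0'(2) = -7. On the right, S_1'(2) = b, so b = -7.

-7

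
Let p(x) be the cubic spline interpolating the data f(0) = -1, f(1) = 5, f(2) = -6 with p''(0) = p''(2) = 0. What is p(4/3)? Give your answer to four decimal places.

Write M_i for p''(x_i). With h_i = 1, 1 and divided differences Δ_i = 6, -11, the continuity of p' gives the tridiagonal system
  1·M_0 + 4·M_1 + 1·M_2 = 6(Δ_1 - Δ_0) = -102
Natural end conditions: M_0 = M_2 = 0.
Forward elimination and back-substitution give M_0 = 0, M_1 = -51/2, M_2 = 0.
On [1, 2], p(x) = 5 - 5/2·(x - 1) - 51/4·(x - 1)² + 17/4·(x - 1)³.
With (x - 1) = 1/3: p(4/3) = 157/54.

2.9074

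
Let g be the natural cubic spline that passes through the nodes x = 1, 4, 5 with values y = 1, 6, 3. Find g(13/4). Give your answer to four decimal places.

Put M_i = g'' at the i-th knot. Here h = (3, 1) and Δ = (5/3, -3), so the interior equations h_(i-1)·M_(i-1) + 2(h_(i-1)+h_i)·M_i + h_i·M_(i+1) = 6(Δ_i − Δ_(i-1)) read
  3·M_0 + 8·M_1 + 1·M_2 = 6(Δ_1 - Δ_0) = -28
Natural end conditions: M_0 = M_2 = 0.
Solving: M_0 = 0, M_1 = -7/2, M_2 = 0.
On [1, 4], g(x) = 1 + 41/12·(x - 1) + 0·(x - 1)² - 7/36·(x - 1)³.
With (x - 1) = 9/4: g(13/4) = 1657/256.

6.4727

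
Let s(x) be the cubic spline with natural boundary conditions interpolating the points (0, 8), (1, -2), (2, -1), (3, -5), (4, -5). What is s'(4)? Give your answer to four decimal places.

1.6250

Let σ_i = s''(x_i). Step sizes h_i = 1, 1, 1, 1; slopes of the chords Δ_i = (y_(i+1) - y_i)/h_i = -10, 1, -4, 0.
  1·σ_0 + 4·σ_1 + 1·σ_2 = 6(Δ_1 - Δ_0) = 66
  1·σ_1 + 4·σ_2 + 1·σ_3 = 6(Δ_2 - Δ_1) = -30
  1·σ_2 + 4·σ_3 + 1·σ_4 = 6(Δ_3 - Δ_2) = 24
Natural end conditions: σ_0 = σ_4 = 0.
Forward elimination and back-substitution give σ_0 = 0, σ_1 = 81/4, σ_2 = -15, σ_3 = 39/4, σ_4 = 0.
On [3, 4], s'(x) = b_3 + 2c_3·(x - 3) + 3d_3·(x - 3)² with b_3 = Δ_3 - h_3(2σ_3 + σ_4)/6 = -13/4, c_3 = σ_3/2 = 39/8, d_3 = (σ_4 - σ_3)/(6h_3) = -13/8. So s'(4) = 13/8.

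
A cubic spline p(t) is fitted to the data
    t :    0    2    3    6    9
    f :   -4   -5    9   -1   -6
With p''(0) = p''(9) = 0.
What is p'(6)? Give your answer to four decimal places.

-6.7706

Put M_i = p'' at the i-th knot. Here h = (2, 1, 3, 3) and Δ = (-1/2, 14, -10/3, -5/3), so the interior equations h_(i-1)·M_(i-1) + 2(h_(i-1)+h_i)·M_i + h_i·M_(i+1) = 6(Δ_i − Δ_(i-1)) read
  2·M_0 + 6·M_1 + 1·M_2 = 6(Δ_1 - Δ_0) = 87
  1·M_1 + 8·M_2 + 3·M_3 = 6(Δ_2 - Δ_1) = -104
  3·M_2 + 12·M_3 + 3·M_4 = 6(Δ_3 - Δ_2) = 10
Natural end conditions: M_0 = M_4 = 0.
Solving: M_0 = 0, M_1 = 2949/170, M_2 = -1452/85, M_3 = 2603/510, M_4 = 0.
On [6, 9], p'(t) = b_3 + 2c_3·(t - 6) + 3d_3·(t - 6)² with b_3 = Δ_3 - h_3(2M_3 + M_4)/6 = -1151/170, c_3 = M_3/2 = 2603/1020, d_3 = (M_4 - M_3)/(6h_3) = -2603/9180. So p'(6) = -1151/170.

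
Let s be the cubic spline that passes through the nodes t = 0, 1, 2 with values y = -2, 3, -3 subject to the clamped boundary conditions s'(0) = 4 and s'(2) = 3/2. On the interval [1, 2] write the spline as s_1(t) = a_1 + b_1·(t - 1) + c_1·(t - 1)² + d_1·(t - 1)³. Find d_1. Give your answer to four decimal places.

11.3750

Let m_i = s''(x_i). Step sizes h_i = 1, 1; slopes of the chords Δ_i = (y_(i+1) - y_i)/h_i = 5, -6.
  1·m_0 + 4·m_1 + 1·m_2 = 6(Δ_1 - Δ_0) = -66
Clamped end conditions give two more equations: 2h_0·m_0 + h_0·m_1 = 6(Δ_0 - s'(0)) = 6 and h_1·m_1 + 2h_1·m_2 = 6(s'(2) - Δ_1) = 45.
Solving: m_0 = 73/4, m_1 = -61/2, m_2 = 151/4.
On [1, 2], with s_1(t) = a_1 + b_1·(t - 1) + c_1·(t - 1)² + d_1·(t - 1)³: c_1 = m_1/2 = -61/4, d_1 = (m_2 - m_1)/(6h_1) = 91/8, b_1 = Δ_1 - h_1(2m_1 + m_2)/6 = -17/8.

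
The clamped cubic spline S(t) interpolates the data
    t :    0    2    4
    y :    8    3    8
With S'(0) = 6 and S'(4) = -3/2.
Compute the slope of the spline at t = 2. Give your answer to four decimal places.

Put M_i = S'' at the i-th knot. Here h = (2, 2) and Δ = (-5/2, 5/2), so the interior equations h_(i-1)·M_(i-1) + 2(h_(i-1)+h_i)·M_i + h_i·M_(i+1) = 6(Δ_i − Δ_(i-1)) read
  2·M_0 + 8·M_1 + 2·M_2 = 6(Δ_1 - Δ_0) = 30
Clamped end conditions give two more equations: 2h_0·M_0 + h_0·M_1 = 6(Δ_0 - S'(0)) = -51 and h_1·M_1 + 2h_1·M_2 = 6(S'(4) - Δ_1) = -24.
Solving: M_0 = -147/8, M_1 = 45/4, M_2 = -93/8.
On [2, 4], S'(t) = b_1 + 2c_1·(t - 2) + 3d_1·(t - 2)² with b_1 = Δ_1 - h_1(2M_1 + M_2)/6 = -9/8, c_1 = M_1/2 = 45/8, d_1 = (M_2 - M_1)/(6h_1) = -61/32. So S'(2) = -9/8.

-1.1250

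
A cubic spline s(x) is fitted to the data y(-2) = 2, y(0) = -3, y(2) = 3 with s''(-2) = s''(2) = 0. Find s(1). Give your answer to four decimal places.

-1.0313

With M_i denoting the second derivative at x_i, h_i = 2, 2, and Δ_i = (y_(i+1) − y_i)/h_i = -5/2, 3:
  2·M_0 + 8·M_1 + 2·M_2 = 6(Δ_1 - Δ_0) = 33
Natural end conditions: M_0 = M_2 = 0.
Forward elimination and back-substitution give M_0 = 0, M_1 = 33/8, M_2 = 0.
On [0, 2], s(x) = -3 + 1/4·x + 33/16·x² - 11/32·x³.
With x = 1: s(1) = -33/32.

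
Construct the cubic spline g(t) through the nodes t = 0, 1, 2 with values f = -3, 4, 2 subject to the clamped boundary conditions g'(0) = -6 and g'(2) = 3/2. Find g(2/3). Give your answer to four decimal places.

1.0185

Write M_i for g''(x_i). With h_i = 1, 1 and divided differences Δ_i = 7, -2, the continuity of g' gives the tridiagonal system
  1·M_0 + 4·M_1 + 1·M_2 = 6(Δ_1 - Δ_0) = -54
Clamped end conditions give two more equations: 2h_0·M_0 + h_0·M_1 = 6(Δ_0 - g'(0)) = 78 and h_1·M_1 + 2h_1·M_2 = 6(g'(2) - Δ_1) = 21.
Forward elimination and back-substitution give M_0 = 225/4, M_1 = -69/2, M_2 = 111/4.
On [0, 1], g(t) = -3 - 6·t + 225/8·t² - 121/8·t³.
With t = 2/3: g(2/3) = 55/54.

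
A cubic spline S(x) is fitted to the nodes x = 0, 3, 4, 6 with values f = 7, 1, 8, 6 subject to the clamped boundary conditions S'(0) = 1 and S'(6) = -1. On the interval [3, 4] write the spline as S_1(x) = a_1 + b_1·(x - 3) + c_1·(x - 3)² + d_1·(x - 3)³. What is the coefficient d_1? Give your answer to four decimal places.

Put σ_i = S'' at the i-th knot. Here h = (3, 1, 2) and Δ = (-2, 7, -1), so the interior equations h_(i-1)·σ_(i-1) + 2(h_(i-1)+h_i)·σ_i + h_i·σ_(i+1) = 6(Δ_i − Δ_(i-1)) read
  3·σ_0 + 8·σ_1 + 1·σ_2 = 6(Δ_1 - Δ_0) = 54
  1·σ_1 + 6·σ_2 + 2·σ_3 = 6(Δ_2 - Δ_1) = -48
Clamped end conditions give two more equations: 2h_0·σ_0 + h_0·σ_1 = 6(Δ_0 - S'(0)) = -18 and h_2·σ_2 + 2h_2·σ_3 = 6(S'(6) - Δ_2) = 0.
Forward elimination and back-substitution give σ_0 = -184/21, σ_1 = 242/21, σ_2 = -250/21, σ_3 = 125/21.
On [3, 4], with S_1(x) = a_1 + b_1·(x - 3) + c_1·(x - 3)² + d_1·(x - 3)³: c_1 = σ_1/2 = 121/21, d_1 = (σ_2 - σ_1)/(6h_1) = -82/21, b_1 = Δ_1 - h_1(2σ_1 + σ_2)/6 = 36/7.

-3.9048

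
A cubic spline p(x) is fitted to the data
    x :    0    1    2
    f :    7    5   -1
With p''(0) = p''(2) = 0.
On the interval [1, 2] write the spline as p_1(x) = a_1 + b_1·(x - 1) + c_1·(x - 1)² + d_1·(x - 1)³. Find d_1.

1

With M_i denoting the second derivative at x_i, h_i = 1, 1, and Δ_i = (y_(i+1) − y_i)/h_i = -2, -6:
  1·M_0 + 4·M_1 + 1·M_2 = 6(Δ_1 - Δ_0) = -24
Natural end conditions: M_0 = M_2 = 0.
Forward elimination and back-substitution give M_0 = 0, M_1 = -6, M_2 = 0.
On [1, 2], with p_1(x) = a_1 + b_1·(x - 1) + c_1·(x - 1)² + d_1·(x - 1)³: c_1 = M_1/2 = -3, d_1 = (M_2 - M_1)/(6h_1) = 1, b_1 = Δ_1 - h_1(2M_1 + M_2)/6 = -4.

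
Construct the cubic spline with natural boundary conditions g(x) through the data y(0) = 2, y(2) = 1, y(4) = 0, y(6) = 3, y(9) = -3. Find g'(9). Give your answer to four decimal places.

-3.2782

Let M_i = g''(x_i). Step sizes h_i = 2, 2, 2, 3; slopes of the chords Δ_i = (y_(i+1) - y_i)/h_i = -1/2, -1/2, 3/2, -2.
  2·M_0 + 8·M_1 + 2·M_2 = 6(Δ_1 - Δ_0) = 0
  2·M_1 + 8·M_2 + 2·M_3 = 6(Δ_2 - Δ_1) = 12
  2·M_2 + 10·M_3 + 3·M_4 = 6(Δ_3 - Δ_2) = -21
Natural end conditions: M_0 = M_4 = 0.
Solving: M_0 = 0, M_1 = -81/142, M_2 = 162/71, M_3 = -363/142, M_4 = 0.
On [6, 9], g'(x) = b_3 + 2c_3·(x - 6) + 3d_3·(x - 6)² with b_3 = Δ_3 - h_3(2M_3 + M_4)/6 = 79/142, c_3 = M_3/2 = -363/284, d_3 = (M_4 - M_3)/(6h_3) = 121/852. So g'(9) = -931/284.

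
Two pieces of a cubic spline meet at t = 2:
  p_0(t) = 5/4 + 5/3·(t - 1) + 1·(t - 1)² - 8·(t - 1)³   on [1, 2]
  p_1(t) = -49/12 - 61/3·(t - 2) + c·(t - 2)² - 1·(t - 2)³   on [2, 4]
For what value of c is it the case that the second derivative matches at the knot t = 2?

-23

p_0''(t) = 2 - 48·(t - 1), so p_0''(2) = -46. On the right, p_1''(2) = 2c, so c = -23.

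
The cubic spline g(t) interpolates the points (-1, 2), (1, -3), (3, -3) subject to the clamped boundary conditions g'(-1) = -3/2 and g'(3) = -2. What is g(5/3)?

-3

Put M_i = g'' at the i-th knot. Here h = (2, 2) and Δ = (-5/2, 0), so the interior equations h_(i-1)·M_(i-1) + 2(h_(i-1)+h_i)·M_i + h_i·M_(i+1) = 6(Δ_i − Δ_(i-1)) read
  2·M_0 + 8·M_1 + 2·M_2 = 6(Δ_1 - Δ_0) = 15
Clamped end conditions give two more equations: 2h_0·M_0 + h_0·M_1 = 6(Δ_0 - g'(-1)) = -6 and h_1·M_1 + 2h_1·M_2 = 6(g'(3) - Δ_1) = -12.
Solving the tridiagonal system: M_0 = -7/2, M_1 = 4, M_2 = -5.
On [1, 3], g(t) = -3 - 1·(t - 1) + 2·(t - 1)² - 3/4·(t - 1)³.
With (t - 1) = 2/3: g(5/3) = -3.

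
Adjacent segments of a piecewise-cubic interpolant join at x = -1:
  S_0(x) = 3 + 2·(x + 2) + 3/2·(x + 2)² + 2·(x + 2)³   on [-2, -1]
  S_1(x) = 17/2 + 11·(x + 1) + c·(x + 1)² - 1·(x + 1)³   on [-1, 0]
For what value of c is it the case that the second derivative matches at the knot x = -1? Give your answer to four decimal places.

S_0''(x) = 3 + 12·(x + 2), so S_0''(-1) = 15. On the right, S_1''(-1) = 2c, so c = 15/2.

7.5000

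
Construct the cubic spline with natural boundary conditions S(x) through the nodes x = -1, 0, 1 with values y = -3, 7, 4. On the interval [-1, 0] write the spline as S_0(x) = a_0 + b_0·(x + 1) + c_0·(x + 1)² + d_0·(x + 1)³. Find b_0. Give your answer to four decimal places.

13.2500

With M_i denoting the second derivative at x_i, h_i = 1, 1, and Δ_i = (y_(i+1) − y_i)/h_i = 10, -3:
  1·M_0 + 4·M_1 + 1·M_2 = 6(Δ_1 - Δ_0) = -78
Natural end conditions: M_0 = M_2 = 0.
Solving the tridiagonal system: M_0 = 0, M_1 = -39/2, M_2 = 0.
On [-1, 0], with S_0(x) = a_0 + b_0·(x + 1) + c_0·(x + 1)² + d_0·(x + 1)³: c_0 = M_0/2 = 0, d_0 = (M_1 - M_0)/(6h_0) = -13/4, b_0 = Δ_0 - h_0(2M_0 + M_1)/6 = 53/4.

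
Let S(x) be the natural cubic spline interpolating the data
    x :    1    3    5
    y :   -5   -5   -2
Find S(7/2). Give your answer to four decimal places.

Let M_i = S''(x_i). Step sizes h_i = 2, 2; slopes of the chords Δ_i = (y_(i+1) - y_i)/h_i = 0, 3/2.
  2·M_0 + 8·M_1 + 2·M_2 = 6(Δ_1 - Δ_0) = 9
Natural end conditions: M_0 = M_2 = 0.
Hence M_0 = 0, M_1 = 9/8, M_2 = 0.
On [3, 5], S(x) = -5 + 3/4·(x - 3) + 9/16·(x - 3)² - 3/32·(x - 3)³.
With (x - 3) = 1/2: S(7/2) = -1151/256.

-4.4961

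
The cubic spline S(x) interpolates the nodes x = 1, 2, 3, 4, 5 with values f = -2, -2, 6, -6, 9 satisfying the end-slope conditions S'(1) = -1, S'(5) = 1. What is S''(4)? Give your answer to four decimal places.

74.2143

Let m_i = S''(x_i). Step sizes h_i = 1, 1, 1, 1; slopes of the chords Δ_i = (y_(i+1) - y_i)/h_i = 0, 8, -12, 15.
  1·m_0 + 4·m_1 + 1·m_2 = 6(Δ_1 - Δ_0) = 48
  1·m_1 + 4·m_2 + 1·m_3 = 6(Δ_2 - Δ_1) = -120
  1·m_2 + 4·m_3 + 1·m_4 = 6(Δ_3 - Δ_2) = 162
Clamped end conditions give two more equations: 2h_0·m_0 + h_0·m_1 = 6(Δ_0 - S'(1)) = 6 and h_3·m_3 + 2h_3·m_4 = 6(S'(5) - Δ_3) = -84.
Solving: m_0 = -319/28, m_1 = 403/14, m_2 = -223/4, m_3 = 1039/14, m_4 = -2215/28.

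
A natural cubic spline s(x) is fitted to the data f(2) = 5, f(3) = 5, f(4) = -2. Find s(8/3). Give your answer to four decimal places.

5.6481

Let m_i = s''(x_i). Step sizes h_i = 1, 1; slopes of the chords Δ_i = (y_(i+1) - y_i)/h_i = 0, -7.
  1·m_0 + 4·m_1 + 1·m_2 = 6(Δ_1 - Δ_0) = -42
Natural end conditions: m_0 = m_2 = 0.
Hence m_0 = 0, m_1 = -21/2, m_2 = 0.
On [2, 3], s(x) = 5 + 7/4·(x - 2) + 0·(x - 2)² - 7/4·(x - 2)³.
With (x - 2) = 2/3: s(8/3) = 305/54.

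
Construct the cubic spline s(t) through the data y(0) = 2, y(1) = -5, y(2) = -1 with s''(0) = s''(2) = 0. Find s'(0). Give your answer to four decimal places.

Let M_i = s''(x_i). Step sizes h_i = 1, 1; slopes of the chords Δ_i = (y_(i+1) - y_i)/h_i = -7, 4.
  1·M_0 + 4·M_1 + 1·M_2 = 6(Δ_1 - Δ_0) = 66
Natural end conditions: M_0 = M_2 = 0.
Solving the tridiagonal system: M_0 = 0, M_1 = 33/2, M_2 = 0.
On [0, 1], s'(t) = b_0 + 2c_0·t + 3d_0·t² with b_0 = Δ_0 - h_0(2M_0 + M_1)/6 = -39/4, c_0 = M_0/2 = 0, d_0 = (M_1 - M_0)/(6h_0) = 11/4. So s'(0) = -39/4.

-9.7500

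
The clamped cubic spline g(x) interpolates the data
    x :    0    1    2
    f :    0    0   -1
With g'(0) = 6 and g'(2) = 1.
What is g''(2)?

5

Let M_i = g''(x_i). Step sizes h_i = 1, 1; slopes of the chords Δ_i = (y_(i+1) - y_i)/h_i = 0, -1.
  1·M_0 + 4·M_1 + 1·M_2 = 6(Δ_1 - Δ_0) = -6
Clamped end conditions give two more equations: 2h_0·M_0 + h_0·M_1 = 6(Δ_0 - g'(0)) = -36 and h_1·M_1 + 2h_1·M_2 = 6(g'(2) - Δ_1) = 12.
Hence M_0 = -19, M_1 = 2, M_2 = 5.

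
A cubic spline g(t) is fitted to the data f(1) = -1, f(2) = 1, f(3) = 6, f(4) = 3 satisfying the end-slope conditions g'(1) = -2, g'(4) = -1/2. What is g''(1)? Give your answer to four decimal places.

Let M_i = g''(x_i). Step sizes h_i = 1, 1, 1; slopes of the chords Δ_i = (y_(i+1) - y_i)/h_i = 2, 5, -3.
  1·M_0 + 4·M_1 + 1·M_2 = 6(Δ_1 - Δ_0) = 18
  1·M_1 + 4·M_2 + 1·M_3 = 6(Δ_2 - Δ_1) = -48
Clamped end conditions give two more equations: 2h_0·M_0 + h_0·M_1 = 6(Δ_0 - g'(1)) = 24 and h_2·M_2 + 2h_2·M_3 = 6(g'(4) - Δ_2) = 15.
Solving: M_0 = 43/5, M_1 = 34/5, M_2 = -89/5, M_3 = 82/5.

8.6000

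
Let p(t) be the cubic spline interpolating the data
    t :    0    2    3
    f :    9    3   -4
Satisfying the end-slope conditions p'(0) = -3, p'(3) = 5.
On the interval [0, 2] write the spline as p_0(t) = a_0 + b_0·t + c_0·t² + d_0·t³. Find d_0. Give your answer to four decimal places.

-1.6667

Put m_i = p'' at the i-th knot. Here h = (2, 1) and Δ = (-3, -7), so the interior equations h_(i-1)·m_(i-1) + 2(h_(i-1)+h_i)·m_i + h_i·m_(i+1) = 6(Δ_i − Δ_(i-1)) read
  2·m_0 + 6·m_1 + 1·m_2 = 6(Δ_1 - Δ_0) = -24
Clamped end conditions give two more equations: 2h_0·m_0 + h_0·m_1 = 6(Δ_0 - p'(0)) = 0 and h_1·m_1 + 2h_1·m_2 = 6(p'(3) - Δ_1) = 72.
Solving the tridiagonal system: m_0 = 20/3, m_1 = -40/3, m_2 = 128/3.
On [0, 2], with p_0(t) = a_0 + b_0·t + c_0·t² + d_0·t³: c_0 = m_0/2 = 10/3, d_0 = (m_1 - m_0)/(6h_0) = -5/3, b_0 = Δ_0 - h_0(2m_0 + m_1)/6 = -3.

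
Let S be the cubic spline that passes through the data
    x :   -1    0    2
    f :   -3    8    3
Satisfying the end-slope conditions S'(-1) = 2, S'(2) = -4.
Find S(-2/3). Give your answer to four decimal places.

-0.5741

Let m_i = S''(x_i). Step sizes h_i = 1, 2; slopes of the chords Δ_i = (y_(i+1) - y_i)/h_i = 11, -5/2.
  1·m_0 + 6·m_1 + 2·m_2 = 6(Δ_1 - Δ_0) = -81
Clamped end conditions give two more equations: 2h_0·m_0 + h_0·m_1 = 6(Δ_0 - S'(-1)) = 54 and h_1·m_1 + 2h_1·m_2 = 6(S'(2) - Δ_1) = -9.
Solving: m_0 = 77/2, m_1 = -23, m_2 = 37/4.
On [-1, 0], S(x) = -3 + 2·(x + 1) + 77/4·(x + 1)² - 41/4·(x + 1)³.
With (x + 1) = 1/3: S(-2/3) = -31/54.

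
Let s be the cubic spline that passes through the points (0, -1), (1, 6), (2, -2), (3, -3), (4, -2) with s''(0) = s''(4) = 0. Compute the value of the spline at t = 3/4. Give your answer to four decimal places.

With m_i denoting the second derivative at x_i, h_i = 1, 1, 1, 1, and Δ_i = (y_(i+1) − y_i)/h_i = 7, -8, -1, 1:
  1·m_0 + 4·m_1 + 1·m_2 = 6(Δ_1 - Δ_0) = -90
  1·m_1 + 4·m_2 + 1·m_3 = 6(Δ_2 - Δ_1) = 42
  1·m_2 + 4·m_3 + 1·m_4 = 6(Δ_3 - Δ_2) = 12
Natural end conditions: m_0 = m_4 = 0.
Solving the tridiagonal system: m_0 = 0, m_1 = -753/28, m_2 = 123/7, m_3 = -39/28, m_4 = 0.
On [0, 1], s(t) = -1 + 643/56·t + 0·t² - 251/56·t³.
With t = 3/4: s(3/4) = 2929/512.

5.7207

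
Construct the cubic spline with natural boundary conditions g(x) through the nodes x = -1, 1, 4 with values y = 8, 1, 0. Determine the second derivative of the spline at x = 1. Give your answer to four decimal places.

1.9000

Write m_i for g''(x_i). With h_i = 2, 3 and divided differences Δ_i = -7/2, -1/3, the continuity of g' gives the tridiagonal system
  2·m_0 + 10·m_1 + 3·m_2 = 6(Δ_1 - Δ_0) = 19
Natural end conditions: m_0 = m_2 = 0.
Forward elimination and back-substitution give m_0 = 0, m_1 = 19/10, m_2 = 0.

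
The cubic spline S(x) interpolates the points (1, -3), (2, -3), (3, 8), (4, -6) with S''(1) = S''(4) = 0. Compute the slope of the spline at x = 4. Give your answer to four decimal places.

Let M_i = S''(x_i). Step sizes h_i = 1, 1, 1; slopes of the chords Δ_i = (y_(i+1) - y_i)/h_i = 0, 11, -14.
  1·M_0 + 4·M_1 + 1·M_2 = 6(Δ_1 - Δ_0) = 66
  1·M_1 + 4·M_2 + 1·M_3 = 6(Δ_2 - Δ_1) = -150
Natural end conditions: M_0 = M_3 = 0.
Hence M_0 = 0, M_1 = 138/5, M_2 = -222/5, M_3 = 0.
On [3, 4], S'(x) = b_2 + 2c_2·(x - 3) + 3d_2·(x - 3)² with b_2 = Δ_2 - h_2(2M_2 + M_3)/6 = 4/5, c_2 = M_2/2 = -111/5, d_2 = (M_3 - M_2)/(6h_2) = 37/5. So S'(4) = -107/5.

-21.4000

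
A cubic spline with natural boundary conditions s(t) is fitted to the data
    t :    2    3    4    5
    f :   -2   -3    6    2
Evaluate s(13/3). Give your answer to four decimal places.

6.1975

Let M_i = s''(x_i). Step sizes h_i = 1, 1, 1; slopes of the chords Δ_i = (y_(i+1) - y_i)/h_i = -1, 9, -4.
  1·M_0 + 4·M_1 + 1·M_2 = 6(Δ_1 - Δ_0) = 60
  1·M_1 + 4·M_2 + 1·M_3 = 6(Δ_2 - Δ_1) = -78
Natural end conditions: M_0 = M_3 = 0.
Forward elimination and back-substitution give M_0 = 0, M_1 = 106/5, M_2 = -124/5, M_3 = 0.
On [4, 5], s(t) = 6 + 64/15·(t - 4) - 62/5·(t - 4)² + 62/15·(t - 4)³.
With (t - 4) = 1/3: s(13/3) = 502/81.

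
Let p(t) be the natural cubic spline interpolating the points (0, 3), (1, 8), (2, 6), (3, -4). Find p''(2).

-10

With m_i denoting the second derivative at x_i, h_i = 1, 1, 1, and Δ_i = (y_(i+1) − y_i)/h_i = 5, -2, -10:
  1·m_0 + 4·m_1 + 1·m_2 = 6(Δ_1 - Δ_0) = -42
  1·m_1 + 4·m_2 + 1·m_3 = 6(Δ_2 - Δ_1) = -48
Natural end conditions: m_0 = m_3 = 0.
Solving the tridiagonal system: m_0 = 0, m_1 = -8, m_2 = -10, m_3 = 0.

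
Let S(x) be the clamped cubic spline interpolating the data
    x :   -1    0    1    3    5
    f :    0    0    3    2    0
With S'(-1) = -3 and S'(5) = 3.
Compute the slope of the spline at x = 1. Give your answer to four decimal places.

2.3571

Let m_i = S''(x_i). Step sizes h_i = 1, 1, 2, 2; slopes of the chords Δ_i = (y_(i+1) - y_i)/h_i = 0, 3, -1/2, -1.
  1·m_0 + 4·m_1 + 1·m_2 = 6(Δ_1 - Δ_0) = 18
  1·m_1 + 6·m_2 + 2·m_3 = 6(Δ_2 - Δ_1) = -21
  2·m_2 + 8·m_3 + 2·m_4 = 6(Δ_3 - Δ_2) = -3
Clamped end conditions give two more equations: 2h_0·m_0 + h_0·m_1 = 6(Δ_0 - S'(-1)) = 18 and h_3·m_3 + 2h_3·m_4 = 6(S'(5) - Δ_3) = 24.
Solving: m_0 = 201/28, m_1 = 51/14, m_2 = -15/4, m_3 = -15/14, m_4 = 183/28.
On [1, 3], S'(x) = b_2 + 2c_2·(x - 1) + 3d_2·(x - 1)² with b_2 = Δ_2 - h_2(2m_2 + m_3)/6 = 33/14, c_2 = m_2/2 = -15/8, d_2 = (m_3 - m_2)/(6h_2) = 25/112. So S'(1) = 33/14.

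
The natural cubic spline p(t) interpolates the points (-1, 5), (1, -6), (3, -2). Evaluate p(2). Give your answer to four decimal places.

Let M_i = p''(x_i). Step sizes h_i = 2, 2; slopes of the chords Δ_i = (y_(i+1) - y_i)/h_i = -11/2, 2.
  2·M_0 + 8·M_1 + 2·M_2 = 6(Δ_1 - Δ_0) = 45
Natural end conditions: M_0 = M_2 = 0.
Hence M_0 = 0, M_1 = 45/8, M_2 = 0.
On [1, 3], p(t) = -6 - 7/4·(t - 1) + 45/16·(t - 1)² - 15/32·(t - 1)³.
With (t - 1) = 1: p(2) = -173/32.

-5.4063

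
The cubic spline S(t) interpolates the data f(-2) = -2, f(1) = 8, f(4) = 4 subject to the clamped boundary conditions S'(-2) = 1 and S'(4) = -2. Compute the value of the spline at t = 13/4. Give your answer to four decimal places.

Put M_i = S'' at the i-th knot. Here h = (3, 3) and Δ = (10/3, -4/3), so the interior equations h_(i-1)·M_(i-1) + 2(h_(i-1)+h_i)·M_i + h_i·M_(i+1) = 6(Δ_i − Δ_(i-1)) read
  3·M_0 + 12·M_1 + 3·M_2 = 6(Δ_1 - Δ_0) = -28
Clamped end conditions give two more equations: 2h_0·M_0 + h_0·M_1 = 6(Δ_0 - S'(-2)) = 14 and h_1·M_1 + 2h_1·M_2 = 6(S'(4) - Δ_1) = -4.
Hence M_0 = 25/6, M_1 = -11/3, M_2 = 7/6.
On [1, 4], S(t) = 8 + 7/4·(t - 1) - 11/6·(t - 1)² + 29/108·(t - 1)³.
With (t - 1) = 9/4: S(13/4) = 1463/256.

5.7148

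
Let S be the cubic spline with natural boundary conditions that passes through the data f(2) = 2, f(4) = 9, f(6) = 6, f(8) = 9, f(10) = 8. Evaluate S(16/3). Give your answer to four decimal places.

6.9365

Put m_i = S'' at the i-th knot. Here h = (2, 2, 2, 2) and Δ = (7/2, -3/2, 3/2, -1/2), so the interior equations h_(i-1)·m_(i-1) + 2(h_(i-1)+h_i)·m_i + h_i·m_(i+1) = 6(Δ_i − Δ_(i-1)) read
  2·m_0 + 8·m_1 + 2·m_2 = 6(Δ_1 - Δ_0) = -30
  2·m_1 + 8·m_2 + 2·m_3 = 6(Δ_2 - Δ_1) = 18
  2·m_2 + 8·m_3 + 2·m_4 = 6(Δ_3 - Δ_2) = -12
Natural end conditions: m_0 = m_4 = 0.
Forward elimination and back-substitution give m_0 = 0, m_1 = -267/56, m_2 = 57/14, m_3 = -141/56, m_4 = 0.
On [4, 6], S(x) = 9 + 9/28·(x - 4) - 267/112·(x - 4)² + 165/224·(x - 4)³.
With (x - 4) = 4/3: S(16/3) = 437/63.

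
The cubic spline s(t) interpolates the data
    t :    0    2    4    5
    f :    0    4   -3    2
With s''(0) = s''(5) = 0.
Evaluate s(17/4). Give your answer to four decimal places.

-2.3391

With M_i denoting the second derivative at x_i, h_i = 2, 2, 1, and Δ_i = (y_(i+1) − y_i)/h_i = 2, -7/2, 5:
  2·M_0 + 8·M_1 + 2·M_2 = 6(Δ_1 - Δ_0) = -33
  2·M_1 + 6·M_2 + 1·M_3 = 6(Δ_2 - Δ_1) = 51
Natural end conditions: M_0 = M_3 = 0.
Solving the tridiagonal system: M_0 = 0, M_1 = -75/11, M_2 = 237/22, M_3 = 0.
On [4, 5], s(t) = -3 + 31/22·(t - 4) + 237/44·(t - 4)² - 79/44·(t - 4)³.
With (t - 4) = 1/4: s(17/4) = -6587/2816.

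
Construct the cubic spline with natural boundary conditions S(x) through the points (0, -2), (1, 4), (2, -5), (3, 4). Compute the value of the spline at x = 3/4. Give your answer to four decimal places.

4.2063

Put M_i = S'' at the i-th knot. Here h = (1, 1, 1) and Δ = (6, -9, 9), so the interior equations h_(i-1)·M_(i-1) + 2(h_(i-1)+h_i)·M_i + h_i·M_(i+1) = 6(Δ_i − Δ_(i-1)) read
  1·M_0 + 4·M_1 + 1·M_2 = 6(Δ_1 - Δ_0) = -90
  1·M_1 + 4·M_2 + 1·M_3 = 6(Δ_2 - Δ_1) = 108
Natural end conditions: M_0 = M_3 = 0.
Solving: M_0 = 0, M_1 = -156/5, M_2 = 174/5, M_3 = 0.
On [0, 1], S(x) = -2 + 56/5·x + 0·x² - 26/5·x³.
With x = 3/4: S(3/4) = 673/160.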